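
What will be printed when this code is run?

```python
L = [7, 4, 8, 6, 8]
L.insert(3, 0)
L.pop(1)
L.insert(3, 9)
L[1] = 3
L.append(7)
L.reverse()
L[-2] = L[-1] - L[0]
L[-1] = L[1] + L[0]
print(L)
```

insert 0 at 3 → [7, 4, 8, 0, 6, 8]
pop(1) removes 4 → [7, 8, 0, 6, 8]
insert 9 at 3 → [7, 8, 0, 9, 6, 8]
L[1] = 3 → [7, 3, 0, 9, 6, 8]
append 7 → [7, 3, 0, 9, 6, 8, 7]
reverse → [7, 8, 6, 9, 0, 3, 7]
L[-2] = L[-1]-L[0] = 7-7 = 0 → [7, 8, 6, 9, 0, 0, 7]
L[-1] = L[1]+L[0] = 8+7 = 15 → [7, 8, 6, 9, 0, 0, 15]

[7, 8, 6, 9, 0, 0, 15]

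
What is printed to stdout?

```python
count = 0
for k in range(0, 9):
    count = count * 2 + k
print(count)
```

502

k=0: count = 0*2+0 = 0
k=1: count = 0*2+1 = 1
k=2: count = 1*2+2 = 4
k=3: count = 4*2+3 = 11
k=4: count = 11*2+4 = 26
k=5: count = 26*2+5 = 57
k=6: count = 57*2+6 = 120
k=7: count = 120*2+7 = 247
k=8: count = 247*2+8 = 502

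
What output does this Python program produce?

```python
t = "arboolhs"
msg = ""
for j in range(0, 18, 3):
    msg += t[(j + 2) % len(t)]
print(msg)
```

blaohr

j=0: add t[2]='b' → 'b'
j=3: add t[5]='l' → 'bl'
j=6: add t[0]='a' → 'bla'
j=9: add t[3]='o' → 'blao'
j=12: add t[6]='h' → 'blaoh'
j=15: add t[1]='r' → 'blaohr'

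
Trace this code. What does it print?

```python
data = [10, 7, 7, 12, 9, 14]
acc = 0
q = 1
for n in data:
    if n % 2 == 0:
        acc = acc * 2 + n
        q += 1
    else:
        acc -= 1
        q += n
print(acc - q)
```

n=10: even, acc = 0*2+10 = 10; q=2
n=7: not even, acc = 10-1 = 9; q=9
n=7: not even, acc = 9-1 = 8; q=16
n=12: even, acc = 8*2+12 = 28; q=17
n=9: not even, acc = 28-1 = 27; q=26
n=14: even, acc = 27*2+14 = 68; q=27
acc-q = 68-27 = 41

41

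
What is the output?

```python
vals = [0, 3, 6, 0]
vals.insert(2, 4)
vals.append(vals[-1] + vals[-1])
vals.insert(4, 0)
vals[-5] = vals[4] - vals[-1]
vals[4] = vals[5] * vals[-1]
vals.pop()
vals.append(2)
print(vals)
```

[0, 3, 0, 6, 0, 0, 2]

insert 4 at 2 → [0, 3, 4, 6, 0]
append vals[-1]+vals[-1] = 0+0 = 0 → [0, 3, 4, 6, 0, 0]
insert 0 at 4 → [0, 3, 4, 6, 0, 0, 0]
vals[-5] = vals[4]-vals[-1] = 0-0 = 0 → [0, 3, 0, 6, 0, 0, 0]
vals[4] = vals[5]*vals[-1] = 0*0 = 0 → [0, 3, 0, 6, 0, 0, 0]
pop() removes 0 → [0, 3, 0, 6, 0, 0]
append 2 → [0, 3, 0, 6, 0, 0, 2]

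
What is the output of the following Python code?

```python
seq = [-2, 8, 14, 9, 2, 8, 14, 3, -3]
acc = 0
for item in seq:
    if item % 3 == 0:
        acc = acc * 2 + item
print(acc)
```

item=-2: not %3==0
item=8: not %3==0
item=14: not %3==0
item=9: %3==0, acc = 0*2+9 = 9
item=2: not %3==0
item=8: not %3==0
item=14: not %3==0
item=3: %3==0, acc = 9*2+3 = 21
item=-3: %3==0, acc = 21*2+(-3) = 39

39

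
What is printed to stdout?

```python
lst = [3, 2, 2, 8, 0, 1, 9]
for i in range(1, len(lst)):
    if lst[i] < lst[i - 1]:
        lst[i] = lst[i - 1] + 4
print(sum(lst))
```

i=1: 2<3, lst[1] = 3+4 = 7 → [3, 7, 2, 8, 0, 1, 9]
i=2: 2<7, lst[2] = 7+4 = 11 → [3, 7, 11, 8, 0, 1, 9]
i=3: 8<11, lst[3] = 11+4 = 15 → [3, 7, 11, 15, 0, 1, 9]
i=4: 0<15, lst[4] = 15+4 = 19 → [3, 7, 11, 15, 19, 1, 9]
i=5: 1<19, lst[5] = 19+4 = 23 → [3, 7, 11, 15, 19, 23, 9]
i=6: 9<23, lst[6] = 23+4 = 27 → [3, 7, 11, 15, 19, 23, 27]
sum = 105

105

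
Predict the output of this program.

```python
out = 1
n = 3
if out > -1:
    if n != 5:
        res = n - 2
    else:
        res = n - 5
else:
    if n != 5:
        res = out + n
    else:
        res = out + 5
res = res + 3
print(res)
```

out=1, n=3
out > -1 is True; n != 5 is True
→ res = n - 2 = 1
res = 1+3 = 4

4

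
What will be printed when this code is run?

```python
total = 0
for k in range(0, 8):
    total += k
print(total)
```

28

k=0: total = 0+0 = 0
k=1: total = 0+1 = 1
k=2: total = 1+2 = 3
k=3: total = 3+3 = 6
k=4: total = 6+4 = 10
k=5: total = 10+5 = 15
k=6: total = 15+6 = 21
k=7: total = 21+7 = 28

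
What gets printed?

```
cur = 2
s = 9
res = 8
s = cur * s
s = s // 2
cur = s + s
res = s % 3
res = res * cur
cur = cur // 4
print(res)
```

0

s = 2*9 = 18
s = 18//2 = 9
cur = 9+9 = 18
res = 9%3 = 0
res = 0*18 = 0
cur = 18//4 = 4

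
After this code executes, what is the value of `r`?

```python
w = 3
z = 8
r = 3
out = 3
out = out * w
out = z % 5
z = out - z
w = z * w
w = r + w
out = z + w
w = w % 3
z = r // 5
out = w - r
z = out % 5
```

out = 3*3 = 9
out = 8%5 = 3
z = 3-8 = -5
w = (-5)*3 = -15
w = 3+(-15) = -12
out = (-5)+(-12) = -17
w = (-12)%3 = 0
z = 3//5 = 0
out = 0-3 = -3
z = (-3)%5 = 2

3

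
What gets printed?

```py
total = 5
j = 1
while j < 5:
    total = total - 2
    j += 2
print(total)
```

1

j=1: total = 5-2 = 3
j=3: total = 3-2 = 1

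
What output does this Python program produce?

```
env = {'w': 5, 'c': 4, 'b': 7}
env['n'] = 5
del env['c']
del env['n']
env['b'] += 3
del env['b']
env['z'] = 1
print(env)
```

env['n'] = 5 → {'w': 5, 'c': 4, 'b': 7, 'n': 5}
del 'c' → {'w': 5, 'b': 7, 'n': 5}
del 'n' → {'w': 5, 'b': 7}
env['b'] = 7+3 = 10 → {'w': 5, 'b': 10}
del 'b' → {'w': 5}
env['z'] = 1 → {'w': 5, 'z': 1}

{'w': 5, 'z': 1}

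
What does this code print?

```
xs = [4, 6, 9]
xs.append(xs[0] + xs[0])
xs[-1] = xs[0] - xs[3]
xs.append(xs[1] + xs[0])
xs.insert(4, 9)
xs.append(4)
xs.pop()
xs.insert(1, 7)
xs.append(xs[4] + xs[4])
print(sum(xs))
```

append xs[0]+xs[0] = 4+4 = 8 → [4, 6, 9, 8]
xs[-1] = xs[0]-xs[3] = 4-8 = -4 → [4, 6, 9, -4]
append xs[1]+xs[0] = 6+4 = 10 → [4, 6, 9, -4, 10]
insert 9 at 4 → [4, 6, 9, -4, 9, 10]
append 4 → [4, 6, 9, -4, 9, 10, 4]
pop() removes 4 → [4, 6, 9, -4, 9, 10]
insert 7 at 1 → [4, 7, 6, 9, -4, 9, 10]
append xs[4]+xs[4] = (-4)+(-4) = -8 → [4, 7, 6, 9, -4, 9, 10, -8]
sum = 33

33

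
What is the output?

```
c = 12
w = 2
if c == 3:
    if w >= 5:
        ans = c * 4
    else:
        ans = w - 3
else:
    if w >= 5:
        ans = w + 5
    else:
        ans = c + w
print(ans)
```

c=12, w=2
c == 3 is False; w >= 5 is False
→ ans = c + w = 14

14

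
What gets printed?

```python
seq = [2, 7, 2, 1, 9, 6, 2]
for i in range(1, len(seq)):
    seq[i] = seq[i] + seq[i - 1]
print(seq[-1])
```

i=1: seq[1] = 7+2 = 9 → [2, 9, 2, 1, 9, 6, 2]
i=2: seq[2] = 2+9 = 11 → [2, 9, 11, 1, 9, 6, 2]
i=3: seq[3] = 1+11 = 12 → [2, 9, 11, 12, 9, 6, 2]
i=4: seq[4] = 9+12 = 21 → [2, 9, 11, 12, 21, 6, 2]
i=5: seq[5] = 6+21 = 27 → [2, 9, 11, 12, 21, 27, 2]
i=6: seq[6] = 2+27 = 29 → [2, 9, 11, 12, 21, 27, 29]

29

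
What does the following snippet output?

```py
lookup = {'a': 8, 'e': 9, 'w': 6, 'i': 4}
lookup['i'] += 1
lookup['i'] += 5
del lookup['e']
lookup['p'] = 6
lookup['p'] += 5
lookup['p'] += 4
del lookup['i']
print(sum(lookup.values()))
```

lookup['i'] = 4+1 = 5 → {'a': 8, 'e': 9, 'w': 6, 'i': 5}
lookup['i'] = 5+5 = 10 → {'a': 8, 'e': 9, 'w': 6, 'i': 10}
del 'e' → {'a': 8, 'w': 6, 'i': 10}
lookup['p'] = 6 → {'a': 8, 'w': 6, 'i': 10, 'p': 6}
lookup['p'] = 6+5 = 11 → {'a': 8, 'w': 6, 'i': 10, 'p': 11}
lookup['p'] = 11+4 = 15 → {'a': 8, 'w': 6, 'i': 10, 'p': 15}
del 'i' → {'a': 8, 'w': 6, 'p': 15}
sum of values = 29

29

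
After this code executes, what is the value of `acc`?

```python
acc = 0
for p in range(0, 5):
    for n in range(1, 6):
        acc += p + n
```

p=0,n=1: acc = 0+1 = 1
p=0,n=2: acc = 1+2 = 3
p=0,n=3: acc = 3+3 = 6
p=0,n=4: acc = 6+4 = 10
p=0,n=5: acc = 10+5 = 15
p=1,n=1: acc = 15+2 = 17
p=1,n=2: acc = 17+3 = 20
p=1,n=3: acc = 20+4 = 24
p=1,n=4: acc = 24+5 = 29
p=1,n=5: acc = 29+6 = 35
p=2,n=1: acc = 35+3 = 38
p=2,n=2: acc = 38+4 = 42
p=2,n=3: acc = 42+5 = 47
p=2,n=4: acc = 47+6 = 53
p=2,n=5: acc = 53+7 = 60
p=3,n=1: acc = 60+4 = 64
p=3,n=2: acc = 64+5 = 69
p=3,n=3: acc = 69+6 = 75
p=3,n=4: acc = 75+7 = 82
p=3,n=5: acc = 82+8 = 90
p=4,n=1: acc = 90+5 = 95
p=4,n=2: acc = 95+6 = 101
p=4,n=3: acc = 101+7 = 108
p=4,n=4: acc = 108+8 = 116
p=4,n=5: acc = 116+9 = 125

125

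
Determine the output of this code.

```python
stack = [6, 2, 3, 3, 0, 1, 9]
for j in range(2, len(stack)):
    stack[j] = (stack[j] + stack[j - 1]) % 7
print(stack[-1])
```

4

j=2: stack[2] = (3+2)%7 = 5 → [6, 2, 5, 3, 0, 1, 9]
j=3: stack[3] = (3+5)%7 = 1 → [6, 2, 5, 1, 0, 1, 9]
j=4: stack[4] = (0+1)%7 = 1 → [6, 2, 5, 1, 1, 1, 9]
j=5: stack[5] = (1+1)%7 = 2 → [6, 2, 5, 1, 1, 2, 9]
j=6: stack[6] = (9+2)%7 = 4 → [6, 2, 5, 1, 1, 2, 4]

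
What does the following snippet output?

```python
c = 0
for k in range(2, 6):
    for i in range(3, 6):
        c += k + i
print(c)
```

90

k=2,i=3: c = 0+5 = 5
k=2,i=4: c = 5+6 = 11
k=2,i=5: c = 11+7 = 18
k=3,i=3: c = 18+6 = 24
k=3,i=4: c = 24+7 = 31
k=3,i=5: c = 31+8 = 39
k=4,i=3: c = 39+7 = 46
k=4,i=4: c = 46+8 = 54
k=4,i=5: c = 54+9 = 63
k=5,i=3: c = 63+8 = 71
k=5,i=4: c = 71+9 = 80
k=5,i=5: c = 80+10 = 90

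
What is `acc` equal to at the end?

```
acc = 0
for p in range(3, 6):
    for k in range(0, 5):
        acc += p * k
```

p=3,k=0: acc = 0+0 = 0
p=3,k=1: acc = 0+3 = 3
p=3,k=2: acc = 3+6 = 9
p=3,k=3: acc = 9+9 = 18
p=3,k=4: acc = 18+12 = 30
p=4,k=0: acc = 30+0 = 30
p=4,k=1: acc = 30+4 = 34
p=4,k=2: acc = 34+8 = 42
p=4,k=3: acc = 42+12 = 54
p=4,k=4: acc = 54+16 = 70
p=5,k=0: acc = 70+0 = 70
p=5,k=1: acc = 70+5 = 75
p=5,k=2: acc = 75+10 = 85
p=5,k=3: acc = 85+15 = 100
p=5,k=4: acc = 100+20 = 120

120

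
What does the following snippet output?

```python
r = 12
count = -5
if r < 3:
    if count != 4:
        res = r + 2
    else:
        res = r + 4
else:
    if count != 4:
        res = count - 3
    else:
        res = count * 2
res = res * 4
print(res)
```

-32

r=12, count=-5
r < 3 is False; count != 4 is True
→ res = count - 3 = -8
res = (-8)*4 = -32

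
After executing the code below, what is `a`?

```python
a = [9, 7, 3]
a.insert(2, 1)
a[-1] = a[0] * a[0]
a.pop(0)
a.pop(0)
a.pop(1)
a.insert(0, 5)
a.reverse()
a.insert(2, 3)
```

[1, 5, 3]

insert 1 at 2 → [9, 7, 1, 3]
a[-1] = a[0]*a[0] = 9*9 = 81 → [9, 7, 1, 81]
pop(0) removes 9 → [7, 1, 81]
pop(0) removes 7 → [1, 81]
pop(1) removes 81 → [1]
insert 5 at 0 → [5, 1]
reverse → [1, 5]
insert 3 at 2 → [1, 5, 3]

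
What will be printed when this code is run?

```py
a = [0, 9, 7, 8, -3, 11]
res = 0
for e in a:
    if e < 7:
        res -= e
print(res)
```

e=0: <7, res = 0-0 = 0
e=9: not <7
e=7: not <7
e=8: not <7
e=-3: <7, res = 0-(-3) = 3
e=11: not <7

3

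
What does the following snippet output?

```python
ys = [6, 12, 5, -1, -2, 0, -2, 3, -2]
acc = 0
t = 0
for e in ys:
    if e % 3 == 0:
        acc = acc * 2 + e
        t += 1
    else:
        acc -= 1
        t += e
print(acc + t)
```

86

e=6: %3==0, acc = 0*2+6 = 6; t=1
e=12: %3==0, acc = 6*2+12 = 24; t=2
e=5: not %3==0, acc = 24-1 = 23; t=7
e=-1: not %3==0, acc = 23-1 = 22; t=6
e=-2: not %3==0, acc = 22-1 = 21; t=4
e=0: %3==0, acc = 21*2+0 = 42; t=5
e=-2: not %3==0, acc = 42-1 = 41; t=3
e=3: %3==0, acc = 41*2+3 = 85; t=4
e=-2: not %3==0, acc = 85-1 = 84; t=2
acc+t = 84+2 = 86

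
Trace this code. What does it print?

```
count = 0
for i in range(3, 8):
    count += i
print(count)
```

25

i=3: count = 0+3 = 3
i=4: count = 3+4 = 7
i=5: count = 7+5 = 12
i=6: count = 12+6 = 18
i=7: count = 18+7 = 25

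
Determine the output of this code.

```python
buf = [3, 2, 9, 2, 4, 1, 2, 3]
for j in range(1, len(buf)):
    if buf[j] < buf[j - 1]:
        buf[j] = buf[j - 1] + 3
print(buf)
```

j=1: 2<3, buf[1] = 3+3 = 6 → [3, 6, 9, 2, 4, 1, 2, 3]
j=2: 9>=6, unchanged → [3, 6, 9, 2, 4, 1, 2, 3]
j=3: 2<9, buf[3] = 9+3 = 12 → [3, 6, 9, 12, 4, 1, 2, 3]
j=4: 4<12, buf[4] = 12+3 = 15 → [3, 6, 9, 12, 15, 1, 2, 3]
j=5: 1<15, buf[5] = 15+3 = 18 → [3, 6, 9, 12, 15, 18, 2, 3]
j=6: 2<18, buf[6] = 18+3 = 21 → [3, 6, 9, 12, 15, 18, 21, 3]
j=7: 3<21, buf[7] = 21+3 = 24 → [3, 6, 9, 12, 15, 18, 21, 24]

[3, 6, 9, 12, 15, 18, 21, 24]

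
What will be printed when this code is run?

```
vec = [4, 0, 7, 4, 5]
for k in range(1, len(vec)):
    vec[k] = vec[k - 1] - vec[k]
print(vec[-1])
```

k=1: vec[1] = 4-0 = 4 → [4, 4, 7, 4, 5]
k=2: vec[2] = 4-7 = -3 → [4, 4, -3, 4, 5]
k=3: vec[3] = (-3)-4 = -7 → [4, 4, -3, -7, 5]
k=4: vec[4] = (-7)-5 = -12 → [4, 4, -3, -7, -12]

-12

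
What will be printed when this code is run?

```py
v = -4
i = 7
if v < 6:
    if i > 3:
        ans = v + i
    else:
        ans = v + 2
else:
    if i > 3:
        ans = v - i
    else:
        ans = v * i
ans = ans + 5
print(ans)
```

8

v=-4, i=7
v < 6 is True; i > 3 is True
→ ans = v + i = 3
ans = 3+5 = 8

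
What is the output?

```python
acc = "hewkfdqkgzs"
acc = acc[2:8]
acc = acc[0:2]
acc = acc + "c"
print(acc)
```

wkc

slice [2:8] → 'wkfdqk'
slice [0:2] → 'wk'
+ 'c' → 'wkc'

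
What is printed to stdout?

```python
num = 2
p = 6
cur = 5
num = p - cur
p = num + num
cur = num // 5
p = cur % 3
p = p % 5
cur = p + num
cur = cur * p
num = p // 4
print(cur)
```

0

num = 6-5 = 1
p = 1+1 = 2
cur = 1//5 = 0
p = 0%3 = 0
p = 0%5 = 0
cur = 0+1 = 1
cur = 1*0 = 0
num = 0//4 = 0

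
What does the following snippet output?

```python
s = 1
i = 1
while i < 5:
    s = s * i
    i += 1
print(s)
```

i=1: s = 1*1 = 1
i=2: s = 1*2 = 2
i=3: s = 2*3 = 6
i=4: s = 6*4 = 24

24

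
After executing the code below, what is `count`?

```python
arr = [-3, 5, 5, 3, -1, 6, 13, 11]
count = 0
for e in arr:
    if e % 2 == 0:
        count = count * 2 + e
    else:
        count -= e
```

e=-3: not even, count = 0-(-3) = 3
e=5: not even, count = 3-5 = -2
e=5: not even, count = (-2)-5 = -7
e=3: not even, count = (-7)-3 = -10
e=-1: not even, count = (-10)-(-1) = -9
e=6: even, count = (-9)*2+6 = -12
e=13: not even, count = (-12)-13 = -25
e=11: not even, count = (-25)-11 = -36

-36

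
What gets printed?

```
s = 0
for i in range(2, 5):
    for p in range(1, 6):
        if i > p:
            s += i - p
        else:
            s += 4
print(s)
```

i=2,p=1: 2>1, s = 0+1 = 1
i=2,p=2: not 2>2, s = 1+4 = 5
i=2,p=3: not 2>3, s = 5+4 = 9
i=2,p=4: not 2>4, s = 9+4 = 13
i=2,p=5: not 2>5, s = 13+4 = 17
i=3,p=1: 3>1, s = 17+2 = 19
i=3,p=2: 3>2, s = 19+1 = 20
i=3,p=3: not 3>3, s = 20+4 = 24
i=3,p=4: not 3>4, s = 24+4 = 28
i=3,p=5: not 3>5, s = 28+4 = 32
i=4,p=1: 4>1, s = 32+3 = 35
i=4,p=2: 4>2, s = 35+2 = 37
i=4,p=3: 4>3, s = 37+1 = 38
i=4,p=4: not 4>4, s = 38+4 = 42
i=4,p=5: not 4>5, s = 42+4 = 46

46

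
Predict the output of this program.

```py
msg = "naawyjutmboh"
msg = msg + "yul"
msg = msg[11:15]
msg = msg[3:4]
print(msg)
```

l

+ 'yul' → 'naawyjutmbohyul'
slice [11:15] → 'hyul'
slice [3:4] → 'l'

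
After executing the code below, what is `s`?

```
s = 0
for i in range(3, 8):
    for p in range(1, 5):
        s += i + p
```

i=3,p=1: s = 0+4 = 4
i=3,p=2: s = 4+5 = 9
i=3,p=3: s = 9+6 = 15
i=3,p=4: s = 15+7 = 22
i=4,p=1: s = 22+5 = 27
i=4,p=2: s = 27+6 = 33
i=4,p=3: s = 33+7 = 40
i=4,p=4: s = 40+8 = 48
i=5,p=1: s = 48+6 = 54
i=5,p=2: s = 54+7 = 61
i=5,p=3: s = 61+8 = 69
i=5,p=4: s = 69+9 = 78
i=6,p=1: s = 78+7 = 85
i=6,p=2: s = 85+8 = 93
i=6,p=3: s = 93+9 = 102
i=6,p=4: s = 102+10 = 112
i=7,p=1: s = 112+8 = 120
i=7,p=2: s = 120+9 = 129
i=7,p=3: s = 129+10 = 139
i=7,p=4: s = 139+11 = 150

150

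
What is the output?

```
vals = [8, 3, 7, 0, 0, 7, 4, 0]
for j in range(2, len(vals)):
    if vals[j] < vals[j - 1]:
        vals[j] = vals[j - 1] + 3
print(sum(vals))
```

98

j=2: 7>=3, unchanged → [8, 3, 7, 0, 0, 7, 4, 0]
j=3: 0<7, vals[3] = 7+3 = 10 → [8, 3, 7, 10, 0, 7, 4, 0]
j=4: 0<10, vals[4] = 10+3 = 13 → [8, 3, 7, 10, 13, 7, 4, 0]
j=5: 7<13, vals[5] = 13+3 = 16 → [8, 3, 7, 10, 13, 16, 4, 0]
j=6: 4<16, vals[6] = 16+3 = 19 → [8, 3, 7, 10, 13, 16, 19, 0]
j=7: 0<19, vals[7] = 19+3 = 22 → [8, 3, 7, 10, 13, 16, 19, 22]
sum = 98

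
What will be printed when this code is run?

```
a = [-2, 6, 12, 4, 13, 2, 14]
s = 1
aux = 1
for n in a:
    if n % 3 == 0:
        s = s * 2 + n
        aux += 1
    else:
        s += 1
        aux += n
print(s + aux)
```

70

n=-2: not %3==0, s = 1+1 = 2; aux=-1
n=6: %3==0, s = 2*2+6 = 10; aux=0
n=12: %3==0, s = 10*2+12 = 32; aux=1
n=4: not %3==0, s = 32+1 = 33; aux=5
n=13: not %3==0, s = 33+1 = 34; aux=18
n=2: not %3==0, s = 34+1 = 35; aux=20
n=14: not %3==0, s = 35+1 = 36; aux=34
s+aux = 36+34 = 70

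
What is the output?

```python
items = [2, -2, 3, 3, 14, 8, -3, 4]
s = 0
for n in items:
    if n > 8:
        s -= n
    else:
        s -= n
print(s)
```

-29

n=2: not >8, s = 0-2 = -2
n=-2: not >8, s = (-2)-(-2) = 0
n=3: not >8, s = 0-3 = -3
n=3: not >8, s = (-3)-3 = -6
n=14: >8, s = (-6)-14 = -20
n=8: not >8, s = (-20)-8 = -28
n=-3: not >8, s = (-28)-(-3) = -25
n=4: not >8, s = (-25)-4 = -29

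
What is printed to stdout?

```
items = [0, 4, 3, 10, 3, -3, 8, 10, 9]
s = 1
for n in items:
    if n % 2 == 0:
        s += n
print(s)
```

n=0: even, s = 1+0 = 1
n=4: even, s = 1+4 = 5
n=3: not even
n=10: even, s = 5+10 = 15
n=3: not even
n=-3: not even
n=8: even, s = 15+8 = 23
n=10: even, s = 23+10 = 33
n=9: not even

33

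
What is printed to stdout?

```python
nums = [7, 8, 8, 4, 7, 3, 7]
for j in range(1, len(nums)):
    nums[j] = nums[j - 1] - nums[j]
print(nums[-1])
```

-30

j=1: nums[1] = 7-8 = -1 → [7, -1, 8, 4, 7, 3, 7]
j=2: nums[2] = (-1)-8 = -9 → [7, -1, -9, 4, 7, 3, 7]
j=3: nums[3] = (-9)-4 = -13 → [7, -1, -9, -13, 7, 3, 7]
j=4: nums[4] = (-13)-7 = -20 → [7, -1, -9, -13, -20, 3, 7]
j=5: nums[5] = (-20)-3 = -23 → [7, -1, -9, -13, -20, -23, 7]
j=6: nums[6] = (-23)-7 = -30 → [7, -1, -9, -13, -20, -23, -30]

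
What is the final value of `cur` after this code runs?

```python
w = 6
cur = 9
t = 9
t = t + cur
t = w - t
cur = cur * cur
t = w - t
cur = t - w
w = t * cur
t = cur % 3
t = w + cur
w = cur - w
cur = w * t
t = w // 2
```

-46512

t = 9+9 = 18
t = 6-18 = -12
cur = 9*9 = 81
t = 6-(-12) = 18
cur = 18-6 = 12
w = 18*12 = 216
t = 12%3 = 0
t = 216+12 = 228
w = 12-216 = -204
cur = (-204)*228 = -46512
t = (-204)//2 = -102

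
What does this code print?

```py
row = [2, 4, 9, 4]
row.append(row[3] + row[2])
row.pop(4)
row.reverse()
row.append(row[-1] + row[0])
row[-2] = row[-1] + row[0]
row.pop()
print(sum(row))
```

append row[3]+row[2] = 4+9 = 13 → [2, 4, 9, 4, 13]
pop(4) removes 13 → [2, 4, 9, 4]
reverse → [4, 9, 4, 2]
append row[-1]+row[0] = 2+4 = 6 → [4, 9, 4, 2, 6]
row[-2] = row[-1]+row[0] = 6+4 = 10 → [4, 9, 4, 10, 6]
pop() removes 6 → [4, 9, 4, 10]
sum = 27

27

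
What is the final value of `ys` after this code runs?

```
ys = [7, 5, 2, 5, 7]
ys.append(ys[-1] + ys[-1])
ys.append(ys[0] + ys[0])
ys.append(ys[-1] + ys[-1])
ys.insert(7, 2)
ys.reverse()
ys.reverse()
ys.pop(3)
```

append ys[-1]+ys[-1] = 7+7 = 14 → [7, 5, 2, 5, 7, 14]
append ys[0]+ys[0] = 7+7 = 14 → [7, 5, 2, 5, 7, 14, 14]
append ys[-1]+ys[-1] = 14+14 = 28 → [7, 5, 2, 5, 7, 14, 14, 28]
insert 2 at 7 → [7, 5, 2, 5, 7, 14, 14, 2, 28]
reverse → [28, 2, 14, 14, 7, 5, 2, 5, 7]
reverse → [7, 5, 2, 5, 7, 14, 14, 2, 28]
pop(3) removes 5 → [7, 5, 2, 7, 14, 14, 2, 28]

[7, 5, 2, 7, 14, 14, 2, 28]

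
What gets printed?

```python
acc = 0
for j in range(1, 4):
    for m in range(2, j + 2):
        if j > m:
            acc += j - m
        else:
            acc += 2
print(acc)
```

j=1,m=2: not 1>2, acc = 0+2 = 2
j=2,m=2: not 2>2, acc = 2+2 = 4
j=2,m=3: not 2>3, acc = 4+2 = 6
j=3,m=2: 3>2, acc = 6+1 = 7
j=3,m=3: not 3>3, acc = 7+2 = 9
j=3,m=4: not 3>4, acc = 9+2 = 11

11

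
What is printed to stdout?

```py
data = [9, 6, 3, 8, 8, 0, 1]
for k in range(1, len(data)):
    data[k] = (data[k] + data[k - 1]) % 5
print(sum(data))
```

21

k=1: data[1] = (6+9)%5 = 0 → [9, 0, 3, 8, 8, 0, 1]
k=2: data[2] = (3+0)%5 = 3 → [9, 0, 3, 8, 8, 0, 1]
k=3: data[3] = (8+3)%5 = 1 → [9, 0, 3, 1, 8, 0, 1]
k=4: data[4] = (8+1)%5 = 4 → [9, 0, 3, 1, 4, 0, 1]
k=5: data[5] = (0+4)%5 = 4 → [9, 0, 3, 1, 4, 4, 1]
k=6: data[6] = (1+4)%5 = 0 → [9, 0, 3, 1, 4, 4, 0]
sum = 21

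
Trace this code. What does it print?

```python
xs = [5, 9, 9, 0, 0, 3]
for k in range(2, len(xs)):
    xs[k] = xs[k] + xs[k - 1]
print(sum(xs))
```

k=2: xs[2] = 9+9 = 18 → [5, 9, 18, 0, 0, 3]
k=3: xs[3] = 0+18 = 18 → [5, 9, 18, 18, 0, 3]
k=4: xs[4] = 0+18 = 18 → [5, 9, 18, 18, 18, 3]
k=5: xs[5] = 3+18 = 21 → [5, 9, 18, 18, 18, 21]
sum = 89

89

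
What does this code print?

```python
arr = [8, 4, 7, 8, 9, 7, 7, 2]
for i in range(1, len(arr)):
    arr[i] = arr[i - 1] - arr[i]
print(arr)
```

[8, 4, -3, -11, -20, -27, -34, -36]

i=1: arr[1] = 8-4 = 4 → [8, 4, 7, 8, 9, 7, 7, 2]
i=2: arr[2] = 4-7 = -3 → [8, 4, -3, 8, 9, 7, 7, 2]
i=3: arr[3] = (-3)-8 = -11 → [8, 4, -3, -11, 9, 7, 7, 2]
i=4: arr[4] = (-11)-9 = -20 → [8, 4, -3, -11, -20, 7, 7, 2]
i=5: arr[5] = (-20)-7 = -27 → [8, 4, -3, -11, -20, -27, 7, 2]
i=6: arr[6] = (-27)-7 = -34 → [8, 4, -3, -11, -20, -27, -34, 2]
i=7: arr[7] = (-34)-2 = -36 → [8, 4, -3, -11, -20, -27, -34, -36]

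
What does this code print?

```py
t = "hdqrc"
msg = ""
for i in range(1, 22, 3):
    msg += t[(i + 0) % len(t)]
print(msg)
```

i=1: add t[1]='d' → 'd'
i=4: add t[4]='c' → 'dc'
i=7: add t[2]='q' → 'dcq'
i=10: add t[0]='h' → 'dcqh'
i=13: add t[3]='r' → 'dcqhr'
i=16: add t[1]='d' → 'dcqhrd'
i=19: add t[4]='c' → 'dcqhrdc'

dcqhrdc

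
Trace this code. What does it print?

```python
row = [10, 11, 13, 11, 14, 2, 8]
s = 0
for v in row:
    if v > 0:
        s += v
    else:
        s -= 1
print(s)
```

69

v=10: >0, s = 0+10 = 10
v=11: >0, s = 10+11 = 21
v=13: >0, s = 21+13 = 34
v=11: >0, s = 34+11 = 45
v=14: >0, s = 45+14 = 59
v=2: >0, s = 59+2 = 61
v=8: >0, s = 61+8 = 69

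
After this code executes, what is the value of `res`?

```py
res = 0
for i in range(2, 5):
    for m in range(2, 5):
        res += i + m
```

i=2,m=2: res = 0+4 = 4
i=2,m=3: res = 4+5 = 9
i=2,m=4: res = 9+6 = 15
i=3,m=2: res = 15+5 = 20
i=3,m=3: res = 20+6 = 26
i=3,m=4: res = 26+7 = 33
i=4,m=2: res = 33+6 = 39
i=4,m=3: res = 39+7 = 46
i=4,m=4: res = 46+8 = 54

54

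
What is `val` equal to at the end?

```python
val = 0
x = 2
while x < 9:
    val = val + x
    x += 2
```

x=2: val = 0+2 = 2
x=4: val = 2+4 = 6
x=6: val = 6+6 = 12
x=8: val = 12+8 = 20

20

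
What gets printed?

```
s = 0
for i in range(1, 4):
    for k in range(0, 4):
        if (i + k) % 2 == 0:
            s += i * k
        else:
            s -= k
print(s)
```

12

i=1,k=0: odd sum, s = 0-0 = 0
i=1,k=1: even sum, s = 0+1 = 1
i=1,k=2: odd sum, s = 1-2 = -1
i=1,k=3: even sum, s = (-1)+3 = 2
i=2,k=0: even sum, s = 2+0 = 2
i=2,k=1: odd sum, s = 2-1 = 1
i=2,k=2: even sum, s = 1+4 = 5
i=2,k=3: odd sum, s = 5-3 = 2
i=3,k=0: odd sum, s = 2-0 = 2
i=3,k=1: even sum, s = 2+3 = 5
i=3,k=2: odd sum, s = 5-2 = 3
i=3,k=3: even sum, s = 3+9 = 12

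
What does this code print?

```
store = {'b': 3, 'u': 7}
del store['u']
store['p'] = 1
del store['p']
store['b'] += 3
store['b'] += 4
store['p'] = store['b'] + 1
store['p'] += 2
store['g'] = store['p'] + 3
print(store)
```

del 'u' → {'b': 3}
store['p'] = 1 → {'b': 3, 'p': 1}
del 'p' → {'b': 3}
store['b'] = 3+3 = 6 → {'b': 6}
store['b'] = 6+4 = 10 → {'b': 10}
store['p'] = store['b']+1 = 11 → {'b': 10, 'p': 11}
store['p'] = 11+2 = 13 → {'b': 10, 'p': 13}
store['g'] = store['p']+3 = 16 → {'b': 10, 'p': 13, 'g': 16}

{'b': 10, 'p': 13, 'g': 16}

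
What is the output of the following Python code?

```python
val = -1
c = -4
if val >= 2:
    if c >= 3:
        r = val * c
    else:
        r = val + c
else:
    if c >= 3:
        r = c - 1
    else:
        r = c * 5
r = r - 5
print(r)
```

val=-1, c=-4
val >= 2 is False; c >= 3 is False
→ r = c * 5 = -20
r = (-20)-5 = -25

-25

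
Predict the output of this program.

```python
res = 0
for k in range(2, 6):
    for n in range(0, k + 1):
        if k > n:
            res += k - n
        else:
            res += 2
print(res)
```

42

k=2,n=0: 2>0, res = 0+2 = 2
k=2,n=1: 2>1, res = 2+1 = 3
k=2,n=2: not 2>2, res = 3+2 = 5
k=3,n=0: 3>0, res = 5+3 = 8
k=3,n=1: 3>1, res = 8+2 = 10
k=3,n=2: 3>2, res = 10+1 = 11
k=3,n=3: not 3>3, res = 11+2 = 13
k=4,n=0: 4>0, res = 13+4 = 17
k=4,n=1: 4>1, res = 17+3 = 20
k=4,n=2: 4>2, res = 20+2 = 22
k=4,n=3: 4>3, res = 22+1 = 23
k=4,n=4: not 4>4, res = 23+2 = 25
k=5,n=0: 5>0, res = 25+5 = 30
k=5,n=1: 5>1, res = 30+4 = 34
k=5,n=2: 5>2, res = 34+3 = 37
k=5,n=3: 5>3, res = 37+2 = 39
k=5,n=4: 5>4, res = 39+1 = 40
k=5,n=5: not 5>5, res = 40+2 = 42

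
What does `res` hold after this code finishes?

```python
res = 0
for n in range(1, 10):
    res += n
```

45

n=1: res = 0+1 = 1
n=2: res = 1+2 = 3
n=3: res = 3+3 = 6
n=4: res = 6+4 = 10
n=5: res = 10+5 = 15
n=6: res = 15+6 = 21
n=7: res = 21+7 = 28
n=8: res = 28+8 = 36
n=9: res = 36+9 = 45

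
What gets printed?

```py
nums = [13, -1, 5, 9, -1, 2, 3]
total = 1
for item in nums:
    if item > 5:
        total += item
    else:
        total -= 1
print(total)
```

item=13: >5, total = 1+13 = 14
item=-1: not >5, total = 14-1 = 13
item=5: not >5, total = 13-1 = 12
item=9: >5, total = 12+9 = 21
item=-1: not >5, total = 21-1 = 20
item=2: not >5, total = 20-1 = 19
item=3: not >5, total = 19-1 = 18

18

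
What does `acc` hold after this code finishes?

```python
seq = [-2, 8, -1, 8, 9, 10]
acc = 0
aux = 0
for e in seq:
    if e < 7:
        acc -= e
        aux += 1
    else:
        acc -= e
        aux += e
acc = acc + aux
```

5

e=-2: <7, acc = 0-(-2) = 2; aux=1
e=8: not <7, acc = 2-8 = -6; aux=9
e=-1: <7, acc = (-6)-(-1) = -5; aux=10
e=8: not <7, acc = (-5)-8 = -13; aux=18
e=9: not <7, acc = (-13)-9 = -22; aux=27
e=10: not <7, acc = (-22)-10 = -32; aux=37
acc+aux = (-32)+37 = 5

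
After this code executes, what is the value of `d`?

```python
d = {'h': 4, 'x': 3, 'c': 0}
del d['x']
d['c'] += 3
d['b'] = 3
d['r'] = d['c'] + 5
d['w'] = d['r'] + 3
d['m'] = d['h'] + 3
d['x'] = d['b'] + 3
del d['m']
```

del 'x' → {'h': 4, 'c': 0}
d['c'] = 0+3 = 3 → {'h': 4, 'c': 3}
d['b'] = 3 → {'h': 4, 'c': 3, 'b': 3}
d['r'] = d['c']+5 = 8 → {'h': 4, 'c': 3, 'b': 3, 'r': 8}
d['w'] = d['r']+3 = 11 → {'h': 4, 'c': 3, 'b': 3, 'r': 8, 'w': 11}
d['m'] = d['h']+3 = 7 → {'h': 4, 'c': 3, 'b': 3, 'r': 8, 'w': 11, 'm': 7}
d['x'] = d['b']+3 = 6 → {'h': 4, 'c': 3, 'b': 3, 'r': 8, 'w': 11, 'm': 7, 'x': 6}
del 'm' → {'h': 4, 'c': 3, 'b': 3, 'r': 8, 'w': 11, 'x': 6}

{'h': 4, 'c': 3, 'b': 3, 'r': 8, 'w': 11, 'x': 6}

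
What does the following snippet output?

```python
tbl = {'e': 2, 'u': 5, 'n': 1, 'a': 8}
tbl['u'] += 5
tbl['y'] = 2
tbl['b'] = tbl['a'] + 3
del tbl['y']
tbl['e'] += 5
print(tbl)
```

tbl['u'] = 5+5 = 10 → {'e': 2, 'u': 10, 'n': 1, 'a': 8}
tbl['y'] = 2 → {'e': 2, 'u': 10, 'n': 1, 'a': 8, 'y': 2}
tbl['b'] = tbl['a']+3 = 11 → {'e': 2, 'u': 10, 'n': 1, 'a': 8, 'y': 2, 'b': 11}
del 'y' → {'e': 2, 'u': 10, 'n': 1, 'a': 8, 'b': 11}
tbl['e'] = 2+5 = 7 → {'e': 7, 'u': 10, 'n': 1, 'a': 8, 'b': 11}

{'e': 7, 'u': 10, 'n': 1, 'a': 8, 'b': 11}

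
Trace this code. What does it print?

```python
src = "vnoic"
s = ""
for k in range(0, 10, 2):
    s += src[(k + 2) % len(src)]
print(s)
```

ocniv

k=0: add src[2]='o' → 'o'
k=2: add src[4]='c' → 'oc'
k=4: add src[1]='n' → 'ocn'
k=6: add src[3]='i' → 'ocni'
k=8: add src[0]='v' → 'ocniv'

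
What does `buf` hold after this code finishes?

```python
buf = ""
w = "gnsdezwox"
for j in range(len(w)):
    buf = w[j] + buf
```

j=0: prepend 'g' → 'g'
j=1: prepend 'n' → 'ng'
j=2: prepend 's' → 'sng'
j=3: prepend 'd' → 'dsng'
j=4: prepend 'e' → 'edsng'
j=5: prepend 'z' → 'zedsng'
j=6: prepend 'w' → 'wzedsng'
j=7: prepend 'o' → 'owzedsng'
j=8: prepend 'x' → 'xowzedsng'

'xowzedsng'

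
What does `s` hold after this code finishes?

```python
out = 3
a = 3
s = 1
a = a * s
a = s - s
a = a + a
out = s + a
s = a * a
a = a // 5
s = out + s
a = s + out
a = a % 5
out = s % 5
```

1

a = 3*1 = 3
a = 1-1 = 0
a = 0+0 = 0
out = 1+0 = 1
s = 0*0 = 0
a = 0//5 = 0
s = 1+0 = 1
a = 1+1 = 2
a = 2%5 = 2
out = 1%5 = 1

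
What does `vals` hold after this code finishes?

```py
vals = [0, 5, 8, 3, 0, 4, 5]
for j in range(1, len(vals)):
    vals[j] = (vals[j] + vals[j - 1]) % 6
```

j=1: vals[1] = (5+0)%6 = 5 → [0, 5, 8, 3, 0, 4, 5]
j=2: vals[2] = (8+5)%6 = 1 → [0, 5, 1, 3, 0, 4, 5]
j=3: vals[3] = (3+1)%6 = 4 → [0, 5, 1, 4, 0, 4, 5]
j=4: vals[4] = (0+4)%6 = 4 → [0, 5, 1, 4, 4, 4, 5]
j=5: vals[5] = (4+4)%6 = 2 → [0, 5, 1, 4, 4, 2, 5]
j=6: vals[6] = (5+2)%6 = 1 → [0, 5, 1, 4, 4, 2, 1]

[0, 5, 1, 4, 4, 2, 1]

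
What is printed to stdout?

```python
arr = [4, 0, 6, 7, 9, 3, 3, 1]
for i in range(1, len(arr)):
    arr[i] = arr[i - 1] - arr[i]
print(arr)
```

[4, 4, -2, -9, -18, -21, -24, -25]

i=1: arr[1] = 4-0 = 4 → [4, 4, 6, 7, 9, 3, 3, 1]
i=2: arr[2] = 4-6 = -2 → [4, 4, -2, 7, 9, 3, 3, 1]
i=3: arr[3] = (-2)-7 = -9 → [4, 4, -2, -9, 9, 3, 3, 1]
i=4: arr[4] = (-9)-9 = -18 → [4, 4, -2, -9, -18, 3, 3, 1]
i=5: arr[5] = (-18)-3 = -21 → [4, 4, -2, -9, -18, -21, 3, 1]
i=6: arr[6] = (-21)-3 = -24 → [4, 4, -2, -9, -18, -21, -24, 1]
i=7: arr[7] = (-24)-1 = -25 → [4, 4, -2, -9, -18, -21, -24, -25]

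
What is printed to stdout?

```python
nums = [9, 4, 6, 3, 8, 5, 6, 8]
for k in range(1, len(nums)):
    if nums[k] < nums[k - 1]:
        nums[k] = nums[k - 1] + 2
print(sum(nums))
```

k=1: 4<9, nums[1] = 9+2 = 11 → [9, 11, 6, 3, 8, 5, 6, 8]
k=2: 6<11, nums[2] = 11+2 = 13 → [9, 11, 13, 3, 8, 5, 6, 8]
k=3: 3<13, nums[3] = 13+2 = 15 → [9, 11, 13, 15, 8, 5, 6, 8]
k=4: 8<15, nums[4] = 15+2 = 17 → [9, 11, 13, 15, 17, 5, 6, 8]
k=5: 5<17, nums[5] = 17+2 = 19 → [9, 11, 13, 15, 17, 19, 6, 8]
k=6: 6<19, nums[6] = 19+2 = 21 → [9, 11, 13, 15, 17, 19, 21, 8]
k=7: 8<21, nums[7] = 21+2 = 23 → [9, 11, 13, 15, 17, 19, 21, 23]
sum = 128

128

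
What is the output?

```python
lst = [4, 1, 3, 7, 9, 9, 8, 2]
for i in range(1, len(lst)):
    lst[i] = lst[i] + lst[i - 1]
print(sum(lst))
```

i=1: lst[1] = 1+4 = 5 → [4, 5, 3, 7, 9, 9, 8, 2]
i=2: lst[2] = 3+5 = 8 → [4, 5, 8, 7, 9, 9, 8, 2]
i=3: lst[3] = 7+8 = 15 → [4, 5, 8, 15, 9, 9, 8, 2]
i=4: lst[4] = 9+15 = 24 → [4, 5, 8, 15, 24, 9, 8, 2]
i=5: lst[5] = 9+24 = 33 → [4, 5, 8, 15, 24, 33, 8, 2]
i=6: lst[6] = 8+33 = 41 → [4, 5, 8, 15, 24, 33, 41, 2]
i=7: lst[7] = 2+41 = 43 → [4, 5, 8, 15, 24, 33, 41, 43]
sum = 173

173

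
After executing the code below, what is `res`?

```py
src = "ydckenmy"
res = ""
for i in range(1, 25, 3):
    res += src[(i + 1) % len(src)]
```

i=1: add src[2]='c' → 'c'
i=4: add src[5]='n' → 'cn'
i=7: add src[0]='y' → 'cny'
i=10: add src[3]='k' → 'cnyk'
i=13: add src[6]='m' → 'cnykm'
i=16: add src[1]='d' → 'cnykmd'
i=19: add src[4]='e' → 'cnykmde'
i=22: add src[7]='y' → 'cnykmdey'

'cnykmdey'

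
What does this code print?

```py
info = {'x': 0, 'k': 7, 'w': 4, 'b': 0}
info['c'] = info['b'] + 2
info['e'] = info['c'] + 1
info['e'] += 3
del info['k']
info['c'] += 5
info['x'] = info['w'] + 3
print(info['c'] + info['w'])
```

11

info['c'] = info['b']+2 = 2 → {'x': 0, 'k': 7, 'w': 4, 'b': 0, 'c': 2}
info['e'] = info['c']+1 = 3 → {'x': 0, 'k': 7, 'w': 4, 'b': 0, 'c': 2, 'e': 3}
info['e'] = 3+3 = 6 → {'x': 0, 'k': 7, 'w': 4, 'b': 0, 'c': 2, 'e': 6}
del 'k' → {'x': 0, 'w': 4, 'b': 0, 'c': 2, 'e': 6}
info['c'] = 2+5 = 7 → {'x': 0, 'w': 4, 'b': 0, 'c': 7, 'e': 6}
info['x'] = info['w']+3 = 7 → {'x': 7, 'w': 4, 'b': 0, 'c': 7, 'e': 6}
info['c']+info['w'] = 7+4 = 11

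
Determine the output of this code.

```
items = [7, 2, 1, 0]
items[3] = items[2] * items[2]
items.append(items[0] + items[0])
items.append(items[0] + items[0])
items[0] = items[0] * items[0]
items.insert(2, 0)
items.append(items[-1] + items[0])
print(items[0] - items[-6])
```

items[3] = items[2]*items[2] = 1*1 = 1 → [7, 2, 1, 1]
append items[0]+items[0] = 7+7 = 14 → [7, 2, 1, 1, 14]
append items[0]+items[0] = 7+7 = 14 → [7, 2, 1, 1, 14, 14]
items[0] = items[0]*items[0] = 7*7 = 49 → [49, 2, 1, 1, 14, 14]
insert 0 at 2 → [49, 2, 0, 1, 1, 14, 14]
append items[-1]+items[0] = 14+49 = 63 → [49, 2, 0, 1, 1, 14, 14, 63]
items[0]-items[-6] = 49-0 = 49

49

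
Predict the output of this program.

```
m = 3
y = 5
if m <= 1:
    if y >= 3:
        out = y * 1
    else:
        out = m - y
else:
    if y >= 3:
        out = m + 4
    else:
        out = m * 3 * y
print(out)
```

7

m=3, y=5
m <= 1 is False; y >= 3 is True
→ out = m + 4 = 7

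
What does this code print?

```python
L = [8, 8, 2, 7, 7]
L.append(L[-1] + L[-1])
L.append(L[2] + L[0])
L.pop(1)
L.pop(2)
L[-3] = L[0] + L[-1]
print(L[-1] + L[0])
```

18

append L[-1]+L[-1] = 7+7 = 14 → [8, 8, 2, 7, 7, 14]
append L[2]+L[0] = 2+8 = 10 → [8, 8, 2, 7, 7, 14, 10]
pop(1) removes 8 → [8, 2, 7, 7, 14, 10]
pop(2) removes 7 → [8, 2, 7, 14, 10]
L[-3] = L[0]+L[-1] = 8+10 = 18 → [8, 2, 18, 14, 10]
L[-1]+L[0] = 10+8 = 18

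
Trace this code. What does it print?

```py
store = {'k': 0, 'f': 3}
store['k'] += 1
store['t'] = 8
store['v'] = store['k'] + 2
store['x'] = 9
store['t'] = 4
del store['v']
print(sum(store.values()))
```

17

store['k'] = 0+1 = 1 → {'k': 1, 'f': 3}
store['t'] = 8 → {'k': 1, 'f': 3, 't': 8}
store['v'] = store['k']+2 = 3 → {'k': 1, 'f': 3, 't': 8, 'v': 3}
store['x'] = 9 → {'k': 1, 'f': 3, 't': 8, 'v': 3, 'x': 9}
store['t'] = 4 → {'k': 1, 'f': 3, 't': 4, 'v': 3, 'x': 9}
del 'v' → {'k': 1, 'f': 3, 't': 4, 'x': 9}
sum of values = 17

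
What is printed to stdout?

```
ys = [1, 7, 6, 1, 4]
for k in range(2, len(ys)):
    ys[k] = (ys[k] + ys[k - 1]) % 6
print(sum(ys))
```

11

k=2: ys[2] = (6+7)%6 = 1 → [1, 7, 1, 1, 4]
k=3: ys[3] = (1+1)%6 = 2 → [1, 7, 1, 2, 4]
k=4: ys[4] = (4+2)%6 = 0 → [1, 7, 1, 2, 0]
sum = 11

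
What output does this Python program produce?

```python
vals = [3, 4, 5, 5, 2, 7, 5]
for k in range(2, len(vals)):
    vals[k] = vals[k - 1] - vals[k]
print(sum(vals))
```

k=2: vals[2] = 4-5 = -1 → [3, 4, -1, 5, 2, 7, 5]
k=3: vals[3] = (-1)-5 = -6 → [3, 4, -1, -6, 2, 7, 5]
k=4: vals[4] = (-6)-2 = -8 → [3, 4, -1, -6, -8, 7, 5]
k=5: vals[5] = (-8)-7 = -15 → [3, 4, -1, -6, -8, -15, 5]
k=6: vals[6] = (-15)-5 = -20 → [3, 4, -1, -6, -8, -15, -20]
sum = -43

-43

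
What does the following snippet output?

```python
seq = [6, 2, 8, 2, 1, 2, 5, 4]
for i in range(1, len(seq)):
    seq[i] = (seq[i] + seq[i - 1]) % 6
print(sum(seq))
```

i=1: seq[1] = (2+6)%6 = 2 → [6, 2, 8, 2, 1, 2, 5, 4]
i=2: seq[2] = (8+2)%6 = 4 → [6, 2, 4, 2, 1, 2, 5, 4]
i=3: seq[3] = (2+4)%6 = 0 → [6, 2, 4, 0, 1, 2, 5, 4]
i=4: seq[4] = (1+0)%6 = 1 → [6, 2, 4, 0, 1, 2, 5, 4]
i=5: seq[5] = (2+1)%6 = 3 → [6, 2, 4, 0, 1, 3, 5, 4]
i=6: seq[6] = (5+3)%6 = 2 → [6, 2, 4, 0, 1, 3, 2, 4]
i=7: seq[7] = (4+2)%6 = 0 → [6, 2, 4, 0, 1, 3, 2, 0]
sum = 18

18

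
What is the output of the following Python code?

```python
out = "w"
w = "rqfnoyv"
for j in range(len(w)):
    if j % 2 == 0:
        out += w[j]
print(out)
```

j=0: add 'r' → 'wr'
j=1: skip
j=2: add 'f' → 'wrf'
j=3: skip
j=4: add 'o' → 'wrfo'
j=5: skip
j=6: add 'v' → 'wrfov'

wrfov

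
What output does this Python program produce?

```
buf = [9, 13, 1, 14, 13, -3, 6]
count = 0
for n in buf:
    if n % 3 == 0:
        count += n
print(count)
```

12

n=9: %3==0, count = 0+9 = 9
n=13: not %3==0
n=1: not %3==0
n=14: not %3==0
n=13: not %3==0
n=-3: %3==0, count = 9+(-3) = 6
n=6: %3==0, count = 6+6 = 12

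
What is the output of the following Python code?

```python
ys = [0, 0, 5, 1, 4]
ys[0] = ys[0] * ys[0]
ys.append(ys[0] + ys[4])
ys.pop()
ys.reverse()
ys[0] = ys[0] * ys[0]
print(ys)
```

[16, 1, 5, 0, 0]

ys[0] = ys[0]*ys[0] = 0*0 = 0 → [0, 0, 5, 1, 4]
append ys[0]+ys[4] = 0+4 = 4 → [0, 0, 5, 1, 4, 4]
pop() removes 4 → [0, 0, 5, 1, 4]
reverse → [4, 1, 5, 0, 0]
ys[0] = ys[0]*ys[0] = 4*4 = 16 → [16, 1, 5, 0, 0]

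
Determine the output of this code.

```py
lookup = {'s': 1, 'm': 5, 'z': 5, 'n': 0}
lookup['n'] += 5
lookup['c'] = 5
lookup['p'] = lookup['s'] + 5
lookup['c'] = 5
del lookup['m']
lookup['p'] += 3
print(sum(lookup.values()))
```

lookup['n'] = 0+5 = 5 → {'s': 1, 'm': 5, 'z': 5, 'n': 5}
lookup['c'] = 5 → {'s': 1, 'm': 5, 'z': 5, 'n': 5, 'c': 5}
lookup['p'] = lookup['s']+5 = 6 → {'s': 1, 'm': 5, 'z': 5, 'n': 5, 'c': 5, 'p': 6}
lookup['c'] = 5 → {'s': 1, 'm': 5, 'z': 5, 'n': 5, 'c': 5, 'p': 6}
del 'm' → {'s': 1, 'z': 5, 'n': 5, 'c': 5, 'p': 6}
lookup['p'] = 6+3 = 9 → {'s': 1, 'z': 5, 'n': 5, 'c': 5, 'p': 9}
sum of values = 25

25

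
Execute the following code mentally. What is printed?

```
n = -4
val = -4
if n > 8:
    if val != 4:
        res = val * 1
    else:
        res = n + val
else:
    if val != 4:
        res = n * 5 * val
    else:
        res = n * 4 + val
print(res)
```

n=-4, val=-4
n > 8 is False; val != 4 is True
→ res = n * 5 * val = 80

80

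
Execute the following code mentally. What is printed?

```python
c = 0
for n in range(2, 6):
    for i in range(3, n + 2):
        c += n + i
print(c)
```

80

n=2,i=3: c = 0+5 = 5
n=3,i=3: c = 5+6 = 11
n=3,i=4: c = 11+7 = 18
n=4,i=3: c = 18+7 = 25
n=4,i=4: c = 25+8 = 33
n=4,i=5: c = 33+9 = 42
n=5,i=3: c = 42+8 = 50
n=5,i=4: c = 50+9 = 59
n=5,i=5: c = 59+10 = 69
n=5,i=6: c = 69+11 = 80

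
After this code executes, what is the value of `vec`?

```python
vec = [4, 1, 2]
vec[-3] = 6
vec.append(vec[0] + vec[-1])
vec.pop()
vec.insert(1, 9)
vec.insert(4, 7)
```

[6, 9, 1, 2, 7]

vec[-3] = 6 → [6, 1, 2]
append vec[0]+vec[-1] = 6+2 = 8 → [6, 1, 2, 8]
pop() removes 8 → [6, 1, 2]
insert 9 at 1 → [6, 9, 1, 2]
insert 7 at 4 → [6, 9, 1, 2, 7]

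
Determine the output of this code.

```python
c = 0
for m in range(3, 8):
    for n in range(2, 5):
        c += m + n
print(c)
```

120

m=3,n=2: c = 0+5 = 5
m=3,n=3: c = 5+6 = 11
m=3,n=4: c = 11+7 = 18
m=4,n=2: c = 18+6 = 24
m=4,n=3: c = 24+7 = 31
m=4,n=4: c = 31+8 = 39
m=5,n=2: c = 39+7 = 46
m=5,n=3: c = 46+8 = 54
m=5,n=4: c = 54+9 = 63
m=6,n=2: c = 63+8 = 71
m=6,n=3: c = 71+9 = 80
m=6,n=4: c = 80+10 = 90
m=7,n=2: c = 90+9 = 99
m=7,n=3: c = 99+10 = 109
m=7,n=4: c = 109+11 = 120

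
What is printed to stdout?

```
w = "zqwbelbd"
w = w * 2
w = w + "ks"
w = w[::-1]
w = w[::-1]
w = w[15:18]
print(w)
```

repeat ×2 → 'zqwbelbdzqwbelbd'
+ 'ks' → 'zqwbelbdzqwbelbdks'
reverse → 'skdblebwqzdblebwqz'
reverse → 'zqwbelbdzqwbelbdks'
slice [15:18] → 'dks'

dks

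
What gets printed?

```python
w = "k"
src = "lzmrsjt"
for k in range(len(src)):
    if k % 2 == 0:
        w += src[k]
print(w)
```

klmst

k=0: add 'l' → 'kl'
k=1: skip
k=2: add 'm' → 'klm'
k=3: skip
k=4: add 's' → 'klms'
k=5: skip
k=6: add 't' → 'klmst'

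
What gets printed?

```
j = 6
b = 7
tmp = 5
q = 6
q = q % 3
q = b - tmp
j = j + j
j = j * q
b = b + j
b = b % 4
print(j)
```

q = 6%3 = 0
q = 7-5 = 2
j = 6+6 = 12
j = 12*2 = 24
b = 7+24 = 31
b = 31%4 = 3

24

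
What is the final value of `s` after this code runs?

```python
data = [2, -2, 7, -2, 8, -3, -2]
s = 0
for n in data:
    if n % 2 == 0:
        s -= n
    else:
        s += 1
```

n=2: even, s = 0-2 = -2
n=-2: even, s = (-2)-(-2) = 0
n=7: not even, s = 0+1 = 1
n=-2: even, s = 1-(-2) = 3
n=8: even, s = 3-8 = -5
n=-3: not even, s = (-5)+1 = -4
n=-2: even, s = (-4)-(-2) = -2

-2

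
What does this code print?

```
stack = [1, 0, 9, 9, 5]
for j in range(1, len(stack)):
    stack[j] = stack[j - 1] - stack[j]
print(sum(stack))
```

j=1: stack[1] = 1-0 = 1 → [1, 1, 9, 9, 5]
j=2: stack[2] = 1-9 = -8 → [1, 1, -8, 9, 5]
j=3: stack[3] = (-8)-9 = -17 → [1, 1, -8, -17, 5]
j=4: stack[4] = (-17)-5 = -22 → [1, 1, -8, -17, -22]
sum = -45

-45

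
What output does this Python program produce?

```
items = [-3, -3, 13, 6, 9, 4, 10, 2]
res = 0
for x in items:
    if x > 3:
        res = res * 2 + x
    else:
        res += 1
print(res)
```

375

x=-3: not >3, res = 0+1 = 1
x=-3: not >3, res = 1+1 = 2
x=13: >3, res = 2*2+13 = 17
x=6: >3, res = 17*2+6 = 40
x=9: >3, res = 40*2+9 = 89
x=4: >3, res = 89*2+4 = 182
x=10: >3, res = 182*2+10 = 374
x=2: not >3, res = 374+1 = 375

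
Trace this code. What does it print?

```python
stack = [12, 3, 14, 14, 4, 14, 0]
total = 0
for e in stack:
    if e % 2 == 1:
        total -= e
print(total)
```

-3

e=12: not odd
e=3: odd, total = 0-3 = -3
e=14: not odd
e=14: not odd
e=4: not odd
e=14: not odd
e=0: not odd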